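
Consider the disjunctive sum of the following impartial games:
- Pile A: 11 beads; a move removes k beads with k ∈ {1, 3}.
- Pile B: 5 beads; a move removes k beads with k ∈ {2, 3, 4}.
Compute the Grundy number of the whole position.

Grundy values for pile A (subtraction set {1, 3}):
k:     0  1  2  3  4  5  6  7  8  9 10 11
g(k):  0  1  0  1  0  1  0  1  0  1  0  1
So g(11) = 1.
Grundy values for pile B (subtraction set {2, 3, 4}):
k:     0  1  2  3  4  5
g(k):  0  0  1  1  2  2
So g(5) = 2.
By the Sprague-Grundy theorem, the Grundy value of a sum of independent games is the XOR of the component values.
Combined value = 1 ⊕ 2 = 3.

3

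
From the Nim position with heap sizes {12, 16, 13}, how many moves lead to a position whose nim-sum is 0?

1

Nim-sum: 12 XOR 16 XOR 13 = 17.
The overall nim-sum is X = 17. A heap of size p has a winning move iff p XOR X < p (reduce it to p XOR X).
  12: 12 XOR 17 = 29 ≥ 12 — no move.
  16: 16 XOR 17 = 1 < 16 — winning move (to 1).
  13: 13 XOR 17 = 28 ≥ 13 — no move.
That gives 1 winning move.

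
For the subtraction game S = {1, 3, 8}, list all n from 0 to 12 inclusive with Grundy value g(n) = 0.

0, 2, 4, 6, 11

Build the Grundy sequence with g(k) = mex{g(k−s) : s ∈ {1, 3, 8}, s ≤ k}:
k:     0  1  2  3  4  5  6  7  8  9 10 11 12
g(k):  0  1  0  1  0  1  0  1  2  3  2  0  1
The P-positions (g = 0) in 0..12 are 0, 2, 4, 6, 11.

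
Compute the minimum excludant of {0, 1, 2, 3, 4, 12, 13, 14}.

The values 0, 1, 2, 3, 4 are all present; 5 is the first non-negative integer missing from the set.

5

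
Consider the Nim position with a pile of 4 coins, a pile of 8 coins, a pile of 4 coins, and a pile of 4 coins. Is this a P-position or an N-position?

Compute the nim-sum pairwise:
4 XOR 8 = 12
12 XOR 4 = 8
8 XOR 4 = 12
The nim-sum is 12 ≠ 0, so this is an N-position: the player to move can win.

N-position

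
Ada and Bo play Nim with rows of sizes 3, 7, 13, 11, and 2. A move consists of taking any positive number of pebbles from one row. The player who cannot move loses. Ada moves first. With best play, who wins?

Bo wins

Nim-sum: 3 XOR 7 XOR 13 XOR 11 XOR 2 = 0.
The nim-sum is 0, so this is a P-position: the player to move is in a losing position under optimal play; Ada is about to move from it and so loses — Bo wins.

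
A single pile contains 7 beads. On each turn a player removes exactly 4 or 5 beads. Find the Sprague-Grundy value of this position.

1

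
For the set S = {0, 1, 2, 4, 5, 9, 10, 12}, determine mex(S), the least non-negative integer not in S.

3

The values 0, 1, 2 are all present; 3 is the first non-negative integer missing from the set.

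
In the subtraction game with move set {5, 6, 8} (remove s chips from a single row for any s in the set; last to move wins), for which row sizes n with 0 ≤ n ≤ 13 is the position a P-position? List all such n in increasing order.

Compute g(0), g(1), … for moves {5, 6, 8}:
k:     0  1  2  3  4  5  6  7  8  9 10 11 12 13
g(k):  0  0  0  0  0  1  1  1  1  1  2  2  2  0
The P-positions (g = 0) in 0..13 are 0, 1, 2, 3, 4, 13.

0, 1, 2, 3, 4, 13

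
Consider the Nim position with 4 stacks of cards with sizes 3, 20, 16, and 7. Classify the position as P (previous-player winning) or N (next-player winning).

P-position

In binary:
  00011  (3)
  10100  (20)
  10000  (16)
  00111  (7)
  -----
  00000  (0)
The nim-sum is 0, so this is a P-position: the player to move is in a losing position under optimal play.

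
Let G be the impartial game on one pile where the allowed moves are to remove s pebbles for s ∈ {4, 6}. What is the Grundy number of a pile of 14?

1

Compute g(0), g(1), … for moves {4, 6}:
k:     0  1  2  3  4  5  6  7  8  9 10 11 12 13 14
g(k):  0  0  0  0  1  1  1  1  2  2  0  0  0  0  1
So g(14) = 1.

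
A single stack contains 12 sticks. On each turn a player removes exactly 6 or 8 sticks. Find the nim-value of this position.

2

Build the Grundy sequence with g(k) = mex{g(k−s) : s ∈ {6, 8}, s ≤ k}:
k:     0  1  2  3  4  5  6  7  8  9 10 11 12
g(k):  0  0  0  0  0  0  1  1  1  1  1  1  2
So g(12) = 2.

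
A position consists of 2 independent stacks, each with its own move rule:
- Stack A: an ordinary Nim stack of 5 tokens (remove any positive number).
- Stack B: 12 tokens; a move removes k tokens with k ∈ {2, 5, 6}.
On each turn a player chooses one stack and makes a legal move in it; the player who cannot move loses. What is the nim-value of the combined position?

5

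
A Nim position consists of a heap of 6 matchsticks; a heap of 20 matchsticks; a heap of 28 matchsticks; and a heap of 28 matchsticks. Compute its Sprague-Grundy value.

18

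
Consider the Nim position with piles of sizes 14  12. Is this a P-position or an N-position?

Nim-sum: 14 ⊕ 12 = 2.
The nim-sum is 2 ≠ 0, so this is an N-position: the player to move can win.

N-position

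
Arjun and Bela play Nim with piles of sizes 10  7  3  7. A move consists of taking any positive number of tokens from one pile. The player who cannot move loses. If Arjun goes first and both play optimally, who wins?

In binary:
  1010  (10)
  0111  (7)
  0011  (3)
  0111  (7)
  ----
  1001  (9)
The nim-sum is 9 ≠ 0, so this is an N-position: the player to move can win; Arjun has a winning move.

Arjun wins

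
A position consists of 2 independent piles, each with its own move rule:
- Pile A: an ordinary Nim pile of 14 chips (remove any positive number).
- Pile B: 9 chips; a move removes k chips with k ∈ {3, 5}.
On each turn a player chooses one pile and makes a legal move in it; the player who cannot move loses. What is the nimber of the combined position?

14

Pile A is a plain Nim pile of size 14, so its Grundy value is 14.
Grundy values for pile B (subtraction set {3, 5}):
g(0) = mex{} = 0
g(1) = mex{} = 0
g(2) = mex{} = 0
g(3) = mex{0} = 1
g(4) = mex{0} = 1
g(5) = mex{0} = 1
g(6) = mex{0,1} = 2
g(7) = mex{0,1} = 2
g(8) = mex{1} = 0
g(9) = mex{1,2} = 0
So g(9) = 0.
The value of a disjunctive sum is the nim-sum of the parts.
Combined value = 14 ⊕ 0 = 14.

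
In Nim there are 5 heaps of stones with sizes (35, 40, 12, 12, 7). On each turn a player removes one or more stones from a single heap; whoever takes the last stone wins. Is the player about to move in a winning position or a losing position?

Compute the nim-sum pairwise:
35 ^ 40 = 11
11 ^ 12 = 7
7 ^ 12 = 11
11 ^ 7 = 12
The nim-sum is 12 ≠ 0, so this is an N-position: the player to move can win.

Winning position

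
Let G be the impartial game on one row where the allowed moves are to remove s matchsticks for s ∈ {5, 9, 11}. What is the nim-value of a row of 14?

2

Grundy values for subtraction set {5, 9, 11}:
g(0) = mex{} = 0
g(1) = mex{} = 0
g(2) = mex{} = 0
g(3) = mex{} = 0
g(4) = mex{} = 0
g(5) = mex{0} = 1
g(6) = mex{0} = 1
g(7) = mex{0} = 1
g(8) = mex{0} = 1
g(9) = mex{0} = 1
g(10) = mex{0,1} = 2
g(11) = mex{0,1} = 2
g(12) = mex{0,1} = 2
g(13) = mex{0,1} = 2
g(14) = mex{0,1} = 2
So g(14) = 2.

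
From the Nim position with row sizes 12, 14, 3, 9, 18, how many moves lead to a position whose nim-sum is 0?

1

Nim-sum: 12 ^ 14 ^ 3 ^ 9 ^ 18 = 26.
The overall nim-sum is X = 26. A row of size p has a winning move iff p XOR X < p (reduce it to p XOR X).
  12: 12 XOR 26 = 22 ≥ 12 — no move.
  14: 14 XOR 26 = 20 ≥ 14 — no move.
  3: 3 XOR 26 = 25 ≥ 3 — no move.
  9: 9 XOR 26 = 19 ≥ 9 — no move.
  18: 18 XOR 26 = 8 < 18 — winning move (to 8).
That gives 1 winning move.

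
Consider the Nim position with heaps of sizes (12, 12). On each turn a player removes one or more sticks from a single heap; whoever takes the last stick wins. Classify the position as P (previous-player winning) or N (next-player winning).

P-position

Compute the nim-sum pairwise:
12 ^ 12 = 0
The nim-sum is 0, so this is a P-position: the player to move is in a losing position under optimal play.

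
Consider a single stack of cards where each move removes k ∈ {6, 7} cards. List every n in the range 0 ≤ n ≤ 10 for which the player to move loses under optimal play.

0, 1, 2, 3, 4, 5

Grundy values for subtraction set {6, 7}:
k:     0  1  2  3  4  5  6  7  8  9 10
g(k):  0  0  0  0  0  0  1  1  1  1  1
The P-positions (g = 0) in 0..10 are 0, 1, 2, 3, 4, 5.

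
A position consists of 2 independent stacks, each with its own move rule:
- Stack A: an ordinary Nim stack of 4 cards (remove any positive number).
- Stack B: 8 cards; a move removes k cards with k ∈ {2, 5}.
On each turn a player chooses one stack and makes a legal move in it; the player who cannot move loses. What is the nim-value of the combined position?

4

Stack A is a plain Nim stack of size 4, so its Grundy value is 4.
Build the Grundy sequence for stack B with g(k) = mex{g(k−s) : s ∈ {2, 5}, s ≤ k}:
g(0) = mex{} = 0
g(1) = mex{} = 0
g(2) = mex{0} = 1
g(3) = mex{0} = 1
g(4) = mex{1} = 0
g(5) = mex{0,1} = 2
g(6) = mex{0} = 1
g(7) = mex{1,2} = 0
g(8) = mex{1} = 0
So g(8) = 0.
The value of a disjunctive sum is the nim-sum of the parts.
Combined value = 4 ⊕ 0 = 4.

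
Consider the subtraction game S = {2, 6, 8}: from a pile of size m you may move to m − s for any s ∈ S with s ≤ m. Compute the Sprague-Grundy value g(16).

1

Compute g(0), g(1), … for moves {2, 6, 8}:
k:     0  1  2  3  4  5  6  7  8  9 10 11 12 13 14 15 16
g(k):  0  0  1  1  0  0  1  1  2  2  3  3  2  2  0  0  1
So g(16) = 1.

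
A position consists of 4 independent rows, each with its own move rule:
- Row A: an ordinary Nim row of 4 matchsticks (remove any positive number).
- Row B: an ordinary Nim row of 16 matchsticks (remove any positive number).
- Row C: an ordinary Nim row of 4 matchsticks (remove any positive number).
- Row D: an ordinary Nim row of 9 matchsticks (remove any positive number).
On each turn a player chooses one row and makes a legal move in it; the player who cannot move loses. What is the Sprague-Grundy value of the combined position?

Row A is a plain Nim row of size 4, so its Grundy value is 4.
Row B is a plain Nim row of size 16, so its Grundy value is 16.
Row C is a plain Nim row of size 4, so its Grundy value is 4.
Row D is a plain Nim row of size 9, so its Grundy value is 9.
By the Sprague-Grundy theorem, the Grundy value of a sum of independent games is the XOR of the component values.
Combined value = 4 XOR 16 XOR 4 XOR 9 = 25.

25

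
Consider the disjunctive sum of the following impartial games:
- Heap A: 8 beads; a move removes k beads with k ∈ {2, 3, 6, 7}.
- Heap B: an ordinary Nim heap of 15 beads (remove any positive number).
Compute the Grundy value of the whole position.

13

Build the Grundy sequence for heap A with g(k) = mex{g(k−s) : s ∈ {2, 3, 6, 7}, s ≤ k}:
g(0) = mex{} = 0
g(1) = mex{} = 0
g(2) = mex{0} = 1
g(3) = mex{0} = 1
g(4) = mex{0,1} = 2
g(5) = mex{1} = 0
g(6) = mex{0,1,2} = 3
g(7) = mex{0,2} = 1
g(8) = mex{0,1,3} = 2
So g(8) = 2.
Heap B is a plain Nim heap of size 15, so its Grundy value is 15.
The value of a disjunctive sum is the nim-sum of the parts.
Combined value = 2 XOR 15 = 13.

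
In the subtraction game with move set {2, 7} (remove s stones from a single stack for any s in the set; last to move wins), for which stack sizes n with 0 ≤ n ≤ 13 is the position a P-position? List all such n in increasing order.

0, 1, 4, 5, 9, 10, 13

Grundy values for subtraction set {2, 7}:
k:     0  1  2  3  4  5  6  7  8  9 10 11 12 13
g(k):  0  0  1  1  0  0  1  1  2  0  0  1  1  0
The P-positions (g = 0) in 0..13 are 0, 1, 4, 5, 9, 10, 13.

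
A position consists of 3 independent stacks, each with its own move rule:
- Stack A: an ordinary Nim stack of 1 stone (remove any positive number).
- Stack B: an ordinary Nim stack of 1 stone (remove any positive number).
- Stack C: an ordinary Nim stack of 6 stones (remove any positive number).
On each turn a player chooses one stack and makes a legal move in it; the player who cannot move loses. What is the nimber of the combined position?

Stack A is a plain Nim stack of size 1, so its Grundy value is 1.
Stack B is a plain Nim stack of size 1, so its Grundy value is 1.
Stack C is a plain Nim stack of size 6, so its Grundy value is 6.
By the Sprague-Grundy theorem, the Grundy value of a sum of independent games is the XOR of the component values.
Combined value = 1 XOR 1 XOR 6 = 6.

6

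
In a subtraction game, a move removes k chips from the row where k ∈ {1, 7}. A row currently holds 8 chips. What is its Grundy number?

Grundy values for subtraction set {1, 7}:
k:     0  1  2  3  4  5  6  7  8
g(k):  0  1  0  1  0  1  0  1  0
So g(8) = 0.

0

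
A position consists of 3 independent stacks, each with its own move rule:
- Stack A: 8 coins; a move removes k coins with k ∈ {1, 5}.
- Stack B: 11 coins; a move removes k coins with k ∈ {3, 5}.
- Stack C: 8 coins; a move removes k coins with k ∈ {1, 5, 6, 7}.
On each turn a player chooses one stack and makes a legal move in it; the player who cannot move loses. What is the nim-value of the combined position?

Build the Grundy sequence for stack A with g(k) = mex{g(k−s) : s ∈ {1, 5}, s ≤ k}:
k:     0  1  2  3  4  5  6  7  8
g(k):  0  1  0  1  0  1  0  1  0
So g(8) = 0.
Grundy values for stack B (subtraction set {3, 5}):
k:     0  1  2  3  4  5  6  7  8  9 10 11
g(k):  0  0  0  1  1  1  2  2  0  0  0  1
So g(11) = 1.
For stack C, compute g(0), g(1), … with moves {1, 5, 6, 7}:
k:     0  1  2  3  4  5  6  7  8
g(k):  0  1  0  1  0  1  2  3  2
So g(8) = 2.
By the Sprague-Grundy theorem, the Grundy value of a sum of independent games is the XOR of the component values.
Combined value = 0 XOR 1 XOR 2 = 3.

3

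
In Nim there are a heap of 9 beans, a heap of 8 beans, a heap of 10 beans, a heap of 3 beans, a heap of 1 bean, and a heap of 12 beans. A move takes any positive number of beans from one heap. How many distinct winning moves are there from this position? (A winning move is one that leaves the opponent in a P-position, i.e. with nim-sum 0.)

1

In binary:
  1001  (9)
  1000  (8)
  1010  (10)
  0011  (3)
  0001  (1)
  1100  (12)
  ----
  0101  (5)
The overall nim-sum is X = 5. A heap of size p has a winning move iff p XOR X < p (reduce it to p XOR X).
  9: 9 XOR 5 = 12 ≥ 9 — no move.
  8: 8 XOR 5 = 13 ≥ 8 — no move.
  10: 10 XOR 5 = 15 ≥ 10 — no move.
  3: 3 XOR 5 = 6 ≥ 3 — no move.
  1: 1 XOR 5 = 4 ≥ 1 — no move.
  12: 12 XOR 5 = 9 < 12 — winning move (to 9).
That gives 1 winning move.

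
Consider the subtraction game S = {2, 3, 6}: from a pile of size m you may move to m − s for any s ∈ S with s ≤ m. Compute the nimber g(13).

2

Build the Grundy sequence with g(k) = mex{g(k−s) : s ∈ {2, 3, 6}, s ≤ k}:
k:     0  1  2  3  4  5  6  7  8  9 10 11 12 13
g(k):  0  0  1  1  2  0  3  1  2  0  0  1  1  2
So g(13) = 2.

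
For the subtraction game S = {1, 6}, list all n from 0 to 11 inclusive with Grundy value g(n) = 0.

0, 2, 4, 7, 9, 11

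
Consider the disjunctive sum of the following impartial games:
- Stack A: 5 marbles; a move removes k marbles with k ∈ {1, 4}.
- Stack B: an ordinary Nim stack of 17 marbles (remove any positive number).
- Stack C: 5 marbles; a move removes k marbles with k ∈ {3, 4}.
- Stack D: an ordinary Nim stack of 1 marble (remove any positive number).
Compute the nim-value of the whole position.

17

Grundy values for stack A (subtraction set {1, 4}):
g(0) = mex{} = 0
g(1) = mex{0} = 1
g(2) = mex{1} = 0
g(3) = mex{0} = 1
g(4) = mex{0,1} = 2
g(5) = mex{1,2} = 0
So g(5) = 0.
Stack B is a plain Nim stack of size 17, so its Grundy value is 17.
For stack C, compute g(0), g(1), … with moves {3, 4}:
k:     0  1  2  3  4  5
g(k):  0  0  0  1  1  1
So g(5) = 1.
Stack D is a plain Nim stack of size 1, so its Grundy value is 1.
The value of a disjunctive sum is the nim-sum of the parts.
Combined value = 0 ⊕ 17 ⊕ 1 ⊕ 1 = 17.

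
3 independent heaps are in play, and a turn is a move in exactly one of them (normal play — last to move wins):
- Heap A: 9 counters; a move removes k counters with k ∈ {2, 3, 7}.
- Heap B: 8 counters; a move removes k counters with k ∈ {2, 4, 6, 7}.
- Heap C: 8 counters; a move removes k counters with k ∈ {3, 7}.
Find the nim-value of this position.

4

Grundy values for heap A (subtraction set {2, 3, 7}):
k:     0  1  2  3  4  5  6  7  8  9
g(k):  0  0  1  1  2  0  0  1  1  2
So g(9) = 2.
For heap B, compute g(0), g(1), … with moves {2, 4, 6, 7}:
k:     0  1  2  3  4  5  6  7  8
g(k):  0  0  1  1  2  2  3  3  4
So g(8) = 4.
For heap C, compute g(0), g(1), … with moves {3, 7}:
k:     0  1  2  3  4  5  6  7  8
g(k):  0  0  0  1  1  1  0  2  2
So g(8) = 2.
The value of a disjunctive sum is the nim-sum of the parts.
Combined value = 2 ⊕ 4 ⊕ 2 = 4.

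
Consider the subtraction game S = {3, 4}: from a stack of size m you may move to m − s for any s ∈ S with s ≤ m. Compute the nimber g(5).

1

Build the Grundy sequence with g(k) = mex{g(k−s) : s ∈ {3, 4}, s ≤ k}:
g(0) = mex{} = 0
g(1) = mex{} = 0
g(2) = mex{} = 0
g(3) = mex{0} = 1
g(4) = mex{0} = 1
g(5) = mex{0} = 1
So g(5) = 1.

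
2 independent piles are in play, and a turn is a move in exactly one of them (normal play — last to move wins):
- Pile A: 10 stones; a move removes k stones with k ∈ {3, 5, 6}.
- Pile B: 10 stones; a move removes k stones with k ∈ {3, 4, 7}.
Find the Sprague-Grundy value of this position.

Build the Grundy sequence for pile A with g(k) = mex{g(k−s) : s ∈ {3, 5, 6}, s ≤ k}:
k:     0  1  2  3  4  5  6  7  8  9 10
g(k):  0  0  0  1  1  1  2  2  2  0  0
So g(10) = 0.
For pile B, compute g(0), g(1), … with moves {3, 4, 7}:
k:     0  1  2  3  4  5  6  7  8  9 10
g(k):  0  0  0  1  1  1  2  2  2  3  0
So g(10) = 0.
By the Sprague-Grundy theorem, the Grundy value of a sum of independent games is the XOR of the component values.
Combined value = 0 ⊕ 0 = 0.

0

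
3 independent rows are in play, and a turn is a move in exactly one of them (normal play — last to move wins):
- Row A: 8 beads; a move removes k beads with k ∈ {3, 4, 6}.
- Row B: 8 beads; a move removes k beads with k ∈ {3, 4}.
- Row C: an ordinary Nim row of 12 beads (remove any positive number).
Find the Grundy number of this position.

14

For row A, compute g(0), g(1), … with moves {3, 4, 6}:
g(0) = mex{} = 0
g(1) = mex{} = 0
g(2) = mex{} = 0
g(3) = mex{0} = 1
g(4) = mex{0} = 1
g(5) = mex{0} = 1
g(6) = mex{0,1} = 2
g(7) = mex{0,1} = 2
g(8) = mex{0,1} = 2
So g(8) = 2.
For row B, compute g(0), g(1), … with moves {3, 4}:
g(0) = mex{} = 0
g(1) = mex{} = 0
g(2) = mex{} = 0
g(3) = mex{0} = 1
g(4) = mex{0} = 1
g(5) = mex{0} = 1
g(6) = mex{0,1} = 2
g(7) = mex{1} = 0
g(8) = mex{1} = 0
So g(8) = 0.
Row C is a plain Nim row of size 12, so its Grundy value is 12.
The value of a disjunctive sum is the nim-sum of the parts.
Combined value = 2 XOR 0 XOR 12 = 14.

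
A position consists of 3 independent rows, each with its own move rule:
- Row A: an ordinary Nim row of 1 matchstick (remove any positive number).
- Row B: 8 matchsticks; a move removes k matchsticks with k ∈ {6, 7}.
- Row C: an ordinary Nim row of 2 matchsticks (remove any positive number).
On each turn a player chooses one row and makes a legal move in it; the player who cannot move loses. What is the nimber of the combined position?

2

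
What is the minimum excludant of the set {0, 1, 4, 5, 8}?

The values 0, 1 are all present; 2 is the first non-negative integer missing from the set.

2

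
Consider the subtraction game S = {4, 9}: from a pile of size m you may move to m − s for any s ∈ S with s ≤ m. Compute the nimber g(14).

0

Grundy values for subtraction set {4, 9}:
g(0) = mex{} = 0
g(1) = mex{} = 0
g(2) = mex{} = 0
g(3) = mex{} = 0
g(4) = mex{0} = 1
g(5) = mex{0} = 1
g(6) = mex{0} = 1
g(7) = mex{0} = 1
g(8) = mex{1} = 0
g(9) = mex{0,1} = 2
g(10) = mex{0,1} = 2
g(11) = mex{0,1} = 2
g(12) = mex{0} = 1
g(13) = mex{1,2} = 0
g(14) = mex{1,2} = 0
So g(14) = 0.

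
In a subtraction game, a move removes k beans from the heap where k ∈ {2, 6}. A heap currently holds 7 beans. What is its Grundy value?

Grundy values for subtraction set {2, 6}:
g(0) = mex{} = 0
g(1) = mex{} = 0
g(2) = mex{0} = 1
g(3) = mex{0} = 1
g(4) = mex{1} = 0
g(5) = mex{1} = 0
g(6) = mex{0} = 1
g(7) = mex{0} = 1
So g(7) = 1.

1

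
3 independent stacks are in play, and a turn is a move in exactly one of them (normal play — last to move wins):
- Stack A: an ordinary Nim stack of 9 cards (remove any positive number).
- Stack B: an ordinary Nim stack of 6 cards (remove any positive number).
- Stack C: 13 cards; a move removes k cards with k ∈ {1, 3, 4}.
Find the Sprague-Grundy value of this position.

Stack A is a plain Nim stack of size 9, so its Grundy value is 9.
Stack B is a plain Nim stack of size 6, so its Grundy value is 6.
For stack C, compute g(0), g(1), … with moves {1, 3, 4}:
k:     0  1  2  3  4  5  6  7  8  9 10 11 12 13
g(k):  0  1  0  1  2  3  2  0  1  0  1  2  3  2
So g(13) = 2.
The value of a disjunctive sum is the nim-sum of the parts.
Combined value = 9 XOR 6 XOR 2 = 13.

13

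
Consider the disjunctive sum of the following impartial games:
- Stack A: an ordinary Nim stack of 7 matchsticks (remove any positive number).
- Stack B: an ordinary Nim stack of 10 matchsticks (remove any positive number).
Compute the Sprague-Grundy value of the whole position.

13

Stack A is a plain Nim stack of size 7, so its Grundy value is 7.
Stack B is a plain Nim stack of size 10, so its Grundy value is 10.
The value of a disjunctive sum is the nim-sum of the parts.
Combined value = 7 ⊕ 10 = 13.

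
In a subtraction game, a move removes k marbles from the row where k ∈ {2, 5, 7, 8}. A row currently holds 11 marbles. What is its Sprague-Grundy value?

Grundy values for subtraction set {2, 5, 7, 8}:
k:     0  1  2  3  4  5  6  7  8  9 10 11
g(k):  0  0  1  1  0  2  1  3  2  2  0  3
So g(11) = 3.

3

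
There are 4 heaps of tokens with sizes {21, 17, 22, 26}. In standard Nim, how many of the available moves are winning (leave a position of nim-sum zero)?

1

Nim-sum: 21 XOR 17 XOR 22 XOR 26 = 8.
The overall nim-sum is X = 8. A heap of size p has a winning move iff p XOR X < p (reduce it to p XOR X).
  21: 21 XOR 8 = 29 ≥ 21 — no move.
  17: 17 XOR 8 = 25 ≥ 17 — no move.
  22: 22 XOR 8 = 30 ≥ 22 — no move.
  26: 26 XOR 8 = 18 < 26 — winning move (to 18).
That gives 1 winning move.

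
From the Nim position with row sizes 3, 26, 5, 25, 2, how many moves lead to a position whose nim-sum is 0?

Compute the nim-sum pairwise:
3 ^ 26 = 25
25 ^ 5 = 28
28 ^ 25 = 5
5 ^ 2 = 7
The overall nim-sum is X = 7. A row of size p has a winning move iff p XOR X < p (reduce it to p XOR X).
  3: 3 XOR 7 = 4 ≥ 3 — no move.
  26: 26 XOR 7 = 29 ≥ 26 — no move.
  5: 5 XOR 7 = 2 < 5 — winning move (to 2).
  25: 25 XOR 7 = 30 ≥ 25 — no move.
  2: 2 XOR 7 = 5 ≥ 2 — no move.
That gives 1 winning move.

1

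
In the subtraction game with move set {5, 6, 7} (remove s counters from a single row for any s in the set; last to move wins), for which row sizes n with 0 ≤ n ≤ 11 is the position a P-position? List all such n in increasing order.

0, 1, 2, 3, 4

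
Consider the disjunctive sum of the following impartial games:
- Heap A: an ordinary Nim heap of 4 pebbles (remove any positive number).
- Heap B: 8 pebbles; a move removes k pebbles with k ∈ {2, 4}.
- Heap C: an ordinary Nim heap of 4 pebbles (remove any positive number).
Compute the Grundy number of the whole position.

1

Heap A is a plain Nim heap of size 4, so its Grundy value is 4.
Build the Grundy sequence for heap B with g(k) = mex{g(k−s) : s ∈ {2, 4}, s ≤ k}:
g(0) = mex{} = 0
g(1) = mex{} = 0
g(2) = mex{0} = 1
g(3) = mex{0} = 1
g(4) = mex{0,1} = 2
g(5) = mex{0,1} = 2
g(6) = mex{1,2} = 0
g(7) = mex{1,2} = 0
g(8) = mex{0,2} = 1
So g(8) = 1.
Heap C is a plain Nim heap of size 4, so its Grundy value is 4.
By the Sprague-Grundy theorem, the Grundy value of a sum of independent games is the XOR of the component values.
Combined value = 4 ⊕ 1 ⊕ 4 = 1.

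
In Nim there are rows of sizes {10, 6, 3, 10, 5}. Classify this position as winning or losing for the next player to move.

Losing position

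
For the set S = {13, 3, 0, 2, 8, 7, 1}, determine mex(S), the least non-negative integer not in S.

4

The values 0, 1, 2, 3 are all present; 4 is the first non-negative integer missing from the set.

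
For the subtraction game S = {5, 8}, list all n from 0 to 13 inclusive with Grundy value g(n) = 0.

0, 1, 2, 3, 4, 13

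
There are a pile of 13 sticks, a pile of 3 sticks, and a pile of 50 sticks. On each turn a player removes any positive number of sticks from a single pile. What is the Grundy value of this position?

60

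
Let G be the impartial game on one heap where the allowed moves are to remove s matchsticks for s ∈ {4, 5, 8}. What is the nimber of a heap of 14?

0

Compute g(0), g(1), … for moves {4, 5, 8}:
g(0) = mex{} = 0
g(1) = mex{} = 0
g(2) = mex{} = 0
g(3) = mex{} = 0
g(4) = mex{0} = 1
g(5) = mex{0} = 1
g(6) = mex{0} = 1
g(7) = mex{0} = 1
g(8) = mex{0,1} = 2
g(9) = mex{0,1} = 2
g(10) = mex{0,1} = 2
g(11) = mex{0,1} = 2
g(12) = mex{1,2} = 0
g(13) = mex{1,2} = 0
g(14) = mex{1,2} = 0
So g(14) = 0.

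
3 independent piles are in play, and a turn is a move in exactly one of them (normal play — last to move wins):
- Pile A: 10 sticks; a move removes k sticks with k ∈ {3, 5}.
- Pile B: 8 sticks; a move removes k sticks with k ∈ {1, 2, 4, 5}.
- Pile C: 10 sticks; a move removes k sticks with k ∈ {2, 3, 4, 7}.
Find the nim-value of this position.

0

Grundy values for pile A (subtraction set {3, 5}):
g(0) = mex{} = 0
g(1) = mex{} = 0
g(2) = mex{} = 0
g(3) = mex{0} = 1
g(4) = mex{0} = 1
g(5) = mex{0} = 1
g(6) = mex{0,1} = 2
g(7) = mex{0,1} = 2
g(8) = mex{1} = 0
g(9) = mex{1,2} = 0
g(10) = mex{1,2} = 0
So g(10) = 0.
For pile B, compute g(0), g(1), … with moves {1, 2, 4, 5}:
k:     0  1  2  3  4  5  6  7  8
g(k):  0  1  2  0  1  2  0  1  2
So g(8) = 2.
For pile C, compute g(0), g(1), … with moves {2, 3, 4, 7}:
g(0) = mex{} = 0
g(1) = mex{} = 0
g(2) = mex{0} = 1
g(3) = mex{0} = 1
g(4) = mex{0,1} = 2
g(5) = mex{0,1} = 2
g(6) = mex{1,2} = 0
g(7) = mex{0,1,2} = 3
g(8) = mex{0,2} = 1
g(9) = mex{0,1,2,3} = 4
g(10) = mex{0,1,3} = 2
So g(10) = 2.
The value of a disjunctive sum is the nim-sum of the parts.
Combined value = 0 ⊕ 2 ⊕ 2 = 0.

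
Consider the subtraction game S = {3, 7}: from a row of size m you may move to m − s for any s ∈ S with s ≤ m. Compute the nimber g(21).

Grundy values for subtraction set {3, 7}:
k:     0  1  2  3  4  5  6  7  8  9 10 11 12 13 14 15 16 17 18 19 20 21
g(k):  0  0  0  1  1  1  0  2  2  1  0  0  0  1  1  1  0  2  2  1  0  0
So g(21) = 0.

0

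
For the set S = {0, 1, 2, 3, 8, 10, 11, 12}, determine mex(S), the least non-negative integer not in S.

The values 0, 1, 2, 3 are all present; 4 is the first non-negative integer missing from the set.

4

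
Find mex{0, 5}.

0 is in the set but 1 is not, so the mex is 1.

1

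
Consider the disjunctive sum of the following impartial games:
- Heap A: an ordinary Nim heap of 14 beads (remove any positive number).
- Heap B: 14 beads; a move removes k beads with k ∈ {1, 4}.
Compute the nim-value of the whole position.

12

Heap A is a plain Nim heap of size 14, so its Grundy value is 14.
Grundy values for heap B (subtraction set {1, 4}):
g(0) = mex{} = 0
g(1) = mex{0} = 1
g(2) = mex{1} = 0
g(3) = mex{0} = 1
g(4) = mex{0,1} = 2
g(5) = mex{1,2} = 0
g(6) = mex{0} = 1
g(7) = mex{1} = 0
g(8) = mex{0,2} = 1
g(9) = mex{0,1} = 2
g(10) = mex{1,2} = 0
g(11) = mex{0} = 1
g(12) = mex{1} = 0
g(13) = mex{0,2} = 1
g(14) = mex{0,1} = 2
So g(14) = 2.
The value of a disjunctive sum is the nim-sum of the parts.
Combined value = 14 XOR 2 = 12.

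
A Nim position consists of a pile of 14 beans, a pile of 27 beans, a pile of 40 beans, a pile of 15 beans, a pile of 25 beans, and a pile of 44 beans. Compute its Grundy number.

7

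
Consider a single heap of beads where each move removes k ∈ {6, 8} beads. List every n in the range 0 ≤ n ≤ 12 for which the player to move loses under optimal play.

Build the Grundy sequence with g(k) = mex{g(k−s) : s ∈ {6, 8}, s ≤ k}:
k:     0  1  2  3  4  5  6  7  8  9 10 11 12
g(k):  0  0  0  0  0  0  1  1  1  1  1  1  2
The P-positions (g = 0) in 0..12 are 0, 1, 2, 3, 4, 5.

0, 1, 2, 3, 4, 5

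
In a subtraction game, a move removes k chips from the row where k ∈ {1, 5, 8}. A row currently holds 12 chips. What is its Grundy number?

Grundy values for subtraction set {1, 5, 8}:
g(0) = mex{} = 0
g(1) = mex{0} = 1
g(2) = mex{1} = 0
g(3) = mex{0} = 1
g(4) = mex{1} = 0
g(5) = mex{0} = 1
g(6) = mex{1} = 0
g(7) = mex{0} = 1
g(8) = mex{0,1} = 2
g(9) = mex{0,1,2} = 3
g(10) = mex{0,1,3} = 2
g(11) = mex{0,1,2} = 3
g(12) = mex{0,1,3} = 2
So g(12) = 2.

2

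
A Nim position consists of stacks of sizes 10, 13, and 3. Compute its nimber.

4

Write each in binary and XOR column by column:
  1010  (10)
  1101  (13)
  0011  (3)
  ----
  0100  (4)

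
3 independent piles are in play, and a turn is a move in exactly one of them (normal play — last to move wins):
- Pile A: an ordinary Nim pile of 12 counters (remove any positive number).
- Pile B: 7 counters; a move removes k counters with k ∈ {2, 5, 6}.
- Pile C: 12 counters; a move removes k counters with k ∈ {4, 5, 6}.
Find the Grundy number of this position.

Pile A is a plain Nim pile of size 12, so its Grundy value is 12.
Build the Grundy sequence for pile B with g(k) = mex{g(k−s) : s ∈ {2, 5, 6}, s ≤ k}:
k:     0  1  2  3  4  5  6  7
g(k):  0  0  1  1  0  2  1  3
So g(7) = 3.
Grundy values for pile C (subtraction set {4, 5, 6}):
k:     0  1  2  3  4  5  6  7  8  9 10 11 12
g(k):  0  0  0  0  1  1  1  1  2  2  0  0  0
So g(12) = 0.
The value of a disjunctive sum is the nim-sum of the parts.
Combined value = 12 XOR 3 XOR 0 = 15.

15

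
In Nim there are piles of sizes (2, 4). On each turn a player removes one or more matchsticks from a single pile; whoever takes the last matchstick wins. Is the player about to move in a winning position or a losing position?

In binary:
  010  (2)
  100  (4)
  ---
  110  (6)
The nim-sum is 6 ≠ 0, so this is an N-position: the player to move can win.

Winning position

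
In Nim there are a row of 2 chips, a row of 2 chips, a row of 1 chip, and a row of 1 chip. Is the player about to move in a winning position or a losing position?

Losing position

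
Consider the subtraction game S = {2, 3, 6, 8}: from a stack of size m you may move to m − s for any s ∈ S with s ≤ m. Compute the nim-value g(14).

0

Build the Grundy sequence with g(k) = mex{g(k−s) : s ∈ {2, 3, 6, 8}, s ≤ k}:
g(0) = mex{} = 0
g(1) = mex{} = 0
g(2) = mex{0} = 1
g(3) = mex{0} = 1
g(4) = mex{0,1} = 2
g(5) = mex{1} = 0
g(6) = mex{0,1,2} = 3
g(7) = mex{0,2} = 1
g(8) = mex{0,1,3} = 2
g(9) = mex{0,1,3} = 2
g(10) = mex{1,2} = 0
g(11) = mex{0,1,2} = 3
g(12) = mex{0,2,3} = 1
g(13) = mex{0,1,3} = 2
g(14) = mex{1,2,3} = 0
So g(14) = 0.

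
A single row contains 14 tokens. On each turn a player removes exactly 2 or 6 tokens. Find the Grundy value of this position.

Grundy values for subtraction set {2, 6}:
g(0) = mex{} = 0
g(1) = mex{} = 0
g(2) = mex{0} = 1
g(3) = mex{0} = 1
g(4) = mex{1} = 0
g(5) = mex{1} = 0
g(6) = mex{0} = 1
g(7) = mex{0} = 1
g(8) = mex{1} = 0
g(9) = mex{1} = 0
g(10) = mex{0} = 1
g(11) = mex{0} = 1
g(12) = mex{1} = 0
g(13) = mex{1} = 0
g(14) = mex{0} = 1
So g(14) = 1.

1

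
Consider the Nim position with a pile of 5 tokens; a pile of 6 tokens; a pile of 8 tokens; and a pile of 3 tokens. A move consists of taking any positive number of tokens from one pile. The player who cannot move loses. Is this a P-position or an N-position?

N-position

Compute the nim-sum pairwise:
5 ⊕ 6 = 3
3 ⊕ 8 = 11
11 ⊕ 3 = 8
The nim-sum is 8 ≠ 0, so this is an N-position: the player to move can win.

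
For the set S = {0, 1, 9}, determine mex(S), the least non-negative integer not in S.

2

The values 0, 1 are all present; 2 is the first non-negative integer missing from the set.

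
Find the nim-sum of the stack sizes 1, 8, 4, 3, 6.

Compute the nim-sum pairwise:
1 ^ 8 = 9
9 ^ 4 = 13
13 ^ 3 = 14
14 ^ 6 = 8

8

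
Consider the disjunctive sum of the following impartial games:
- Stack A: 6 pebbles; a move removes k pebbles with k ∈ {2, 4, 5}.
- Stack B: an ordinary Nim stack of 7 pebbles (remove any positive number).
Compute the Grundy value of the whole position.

4

Build the Grundy sequence for stack A with g(k) = mex{g(k−s) : s ∈ {2, 4, 5}, s ≤ k}:
g(0) = mex{} = 0
g(1) = mex{} = 0
g(2) = mex{0} = 1
g(3) = mex{0} = 1
g(4) = mex{0,1} = 2
g(5) = mex{0,1} = 2
g(6) = mex{0,1,2} = 3
So g(6) = 3.
Stack B is a plain Nim stack of size 7, so its Grundy value is 7.
The value of a disjunctive sum is the nim-sum of the parts.
Combined value = 3 XOR 7 = 4.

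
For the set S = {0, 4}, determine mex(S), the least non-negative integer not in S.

1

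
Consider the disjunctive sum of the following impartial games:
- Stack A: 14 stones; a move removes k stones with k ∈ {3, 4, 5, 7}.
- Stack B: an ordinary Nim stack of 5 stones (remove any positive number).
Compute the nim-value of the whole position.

4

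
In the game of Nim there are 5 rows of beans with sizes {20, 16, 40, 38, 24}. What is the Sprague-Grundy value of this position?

Nim-sum: 20 ^ 16 ^ 40 ^ 38 ^ 24 = 18.

18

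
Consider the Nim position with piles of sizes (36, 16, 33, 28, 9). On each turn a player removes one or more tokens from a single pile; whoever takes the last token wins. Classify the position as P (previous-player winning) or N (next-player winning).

Bitwise XOR of the heap sizes:
  100100  (36)
  010000  (16)
  100001  (33)
  011100  (28)
  001001  (9)
  ------
  000000  (0)
The nim-sum is 0, so this is a P-position: the player to move is in a losing position under optimal play.

P-position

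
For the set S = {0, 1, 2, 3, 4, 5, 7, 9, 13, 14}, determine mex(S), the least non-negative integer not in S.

6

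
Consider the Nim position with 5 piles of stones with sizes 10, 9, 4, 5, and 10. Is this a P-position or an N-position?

N-position

Write each in binary and XOR column by column:
  1010  (10)
  1001  (9)
  0100  (4)
  0101  (5)
  1010  (10)
  ----
  1000  (8)
The nim-sum is 8 ≠ 0, so this is an N-position: the player to move can win.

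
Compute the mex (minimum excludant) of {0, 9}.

1

0 is in the set but 1 is not, so the mex is 1.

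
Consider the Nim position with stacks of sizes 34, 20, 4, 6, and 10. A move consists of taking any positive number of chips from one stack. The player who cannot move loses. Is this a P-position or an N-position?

Compute the nim-sum pairwise:
34 ⊕ 20 = 54
54 ⊕ 4 = 50
50 ⊕ 6 = 52
52 ⊕ 10 = 62
The nim-sum is 62 ≠ 0, so this is an N-position: the player to move can win.

N-position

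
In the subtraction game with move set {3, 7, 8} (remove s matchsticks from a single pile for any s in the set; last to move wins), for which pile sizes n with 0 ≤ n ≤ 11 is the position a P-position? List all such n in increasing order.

0, 1, 2, 6, 11

Build the Grundy sequence with g(k) = mex{g(k−s) : s ∈ {3, 7, 8}, s ≤ k}:
k:     0  1  2  3  4  5  6  7  8  9 10 11
g(k):  0  0  0  1  1  1  0  2  2  1  3  0
The P-positions (g = 0) in 0..11 are 0, 1, 2, 6, 11.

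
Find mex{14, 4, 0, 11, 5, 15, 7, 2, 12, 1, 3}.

The values 0, 1, 2, 3, 4, 5 are all present; 6 is the first non-negative integer missing from the set.

6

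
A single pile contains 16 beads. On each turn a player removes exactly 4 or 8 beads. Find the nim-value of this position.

Build the Grundy sequence with g(k) = mex{g(k−s) : s ∈ {4, 8}, s ≤ k}:
k:     0  1  2  3  4  5  6  7  8  9 10 11 12 13 14 15 16
g(k):  0  0  0  0  1  1  1  1  2  2  2  2  0  0  0  0  1
So g(16) = 1.

1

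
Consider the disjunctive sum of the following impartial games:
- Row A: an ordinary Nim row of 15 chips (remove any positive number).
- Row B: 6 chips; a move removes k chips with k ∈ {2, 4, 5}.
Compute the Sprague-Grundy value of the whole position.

Row A is a plain Nim row of size 15, so its Grundy value is 15.
Grundy values for row B (subtraction set {2, 4, 5}):
k:     0  1  2  3  4  5  6
g(k):  0  0  1  1  2  2  3
So g(6) = 3.
The value of a disjunctive sum is the nim-sum of the parts.
Combined value = 15 XOR 3 = 12.

12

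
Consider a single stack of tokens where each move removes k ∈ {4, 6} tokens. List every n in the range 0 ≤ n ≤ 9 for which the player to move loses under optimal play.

0, 1, 2, 3

Grundy values for subtraction set {4, 6}:
g(0) = mex{} = 0
g(1) = mex{} = 0
g(2) = mex{} = 0
g(3) = mex{} = 0
g(4) = mex{0} = 1
g(5) = mex{0} = 1
g(6) = mex{0} = 1
g(7) = mex{0} = 1
g(8) = mex{0,1} = 2
g(9) = mex{0,1} = 2
The P-positions (g = 0) in 0..9 are 0, 1, 2, 3.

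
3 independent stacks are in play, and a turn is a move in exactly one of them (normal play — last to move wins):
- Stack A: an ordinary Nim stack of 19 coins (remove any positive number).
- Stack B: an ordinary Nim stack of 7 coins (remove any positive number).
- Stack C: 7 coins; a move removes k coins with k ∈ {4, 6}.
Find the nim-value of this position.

Stack A is a plain Nim stack of size 19, so its Grundy value is 19.
Stack B is a plain Nim stack of size 7, so its Grundy value is 7.
For stack C, compute g(0), g(1), … with moves {4, 6}:
k:     0  1  2  3  4  5  6  7
g(k):  0  0  0  0  1  1  1  1
So g(7) = 1.
By the Sprague-Grundy theorem, the Grundy value of a sum of independent games is the XOR of the component values.
Combined value = 19 XOR 7 XOR 1 = 21.

21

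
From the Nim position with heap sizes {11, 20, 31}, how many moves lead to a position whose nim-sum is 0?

0

Nim-sum: 11 ⊕ 20 ⊕ 31 = 0.
The nim-sum is already 0, so every move leaves a nonzero nim-sum — there are no winning moves.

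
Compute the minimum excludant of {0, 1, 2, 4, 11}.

The values 0, 1, 2 are all present; 3 is the first non-negative integer missing from the set.

3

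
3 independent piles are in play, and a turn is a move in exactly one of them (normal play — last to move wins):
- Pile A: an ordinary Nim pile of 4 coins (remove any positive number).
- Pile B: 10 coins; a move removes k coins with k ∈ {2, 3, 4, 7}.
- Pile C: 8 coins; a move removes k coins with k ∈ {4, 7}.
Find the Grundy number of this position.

4

Pile A is a plain Nim pile of size 4, so its Grundy value is 4.
Grundy values for pile B (subtraction set {2, 3, 4, 7}):
k:     0  1  2  3  4  5  6  7  8  9 10
g(k):  0  0  1  1  2  2  0  3  1  4  2
So g(10) = 2.
Build the Grundy sequence for pile C with g(k) = mex{g(k−s) : s ∈ {4, 7}, s ≤ k}:
g(0) = mex{} = 0
g(1) = mex{} = 0
g(2) = mex{} = 0
g(3) = mex{} = 0
g(4) = mex{0} = 1
g(5) = mex{0} = 1
g(6) = mex{0} = 1
g(7) = mex{0} = 1
g(8) = mex{0,1} = 2
So g(8) = 2.
By the Sprague-Grundy theorem, the Grundy value of a sum of independent games is the XOR of the component values.
Combined value = 4 ⊕ 2 ⊕ 2 = 4.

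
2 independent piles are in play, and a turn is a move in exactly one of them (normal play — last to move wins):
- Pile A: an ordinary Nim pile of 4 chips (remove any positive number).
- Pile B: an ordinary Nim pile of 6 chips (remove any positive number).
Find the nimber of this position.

2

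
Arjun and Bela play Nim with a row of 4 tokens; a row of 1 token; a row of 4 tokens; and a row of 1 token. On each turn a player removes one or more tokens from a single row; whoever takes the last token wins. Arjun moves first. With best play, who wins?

Bitwise XOR of the heap sizes:
  100  (4)
  001  (1)
  100  (4)
  001  (1)
  ---
  000  (0)
The nim-sum is 0, so this is a P-position: the player to move is in a losing position under optimal play; Arjun is about to move from it and so loses — Bela wins.

Bela wins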